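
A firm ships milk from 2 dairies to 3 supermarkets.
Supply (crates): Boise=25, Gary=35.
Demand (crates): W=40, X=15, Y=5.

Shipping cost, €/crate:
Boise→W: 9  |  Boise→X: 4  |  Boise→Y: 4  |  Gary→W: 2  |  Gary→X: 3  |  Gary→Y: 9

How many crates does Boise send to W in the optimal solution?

5

The minimum-cost plan:
  Boise–W: 5 × €9 = €45
  Boise–X: 15 × €4 = €60
  Boise–Y: 5 × €4 = €20
  Gary–W: 35 × €2 = €70
Total cost = €195.
So Boise→W carries 5 crates.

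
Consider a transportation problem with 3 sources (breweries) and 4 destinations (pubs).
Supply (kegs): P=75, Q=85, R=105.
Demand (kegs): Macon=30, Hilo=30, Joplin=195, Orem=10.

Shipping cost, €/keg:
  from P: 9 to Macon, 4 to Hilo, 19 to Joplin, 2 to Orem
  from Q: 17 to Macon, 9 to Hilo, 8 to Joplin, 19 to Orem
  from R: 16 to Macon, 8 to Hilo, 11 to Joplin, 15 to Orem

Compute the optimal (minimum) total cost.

Optimal allocation:
  P->Macon: 30 × €9 = €270
  P->Hilo: 30 × €4 = €120
  P->Joplin: 5 × €19 = €95
  P->Orem: 10 × €2 = €20
  Q->Joplin: 85 × €8 = €680
  R->Joplin: 105 × €11 = €1155
Total = 270 + 120 + 95 + 20 + 680 + 1155 = €2340.

2340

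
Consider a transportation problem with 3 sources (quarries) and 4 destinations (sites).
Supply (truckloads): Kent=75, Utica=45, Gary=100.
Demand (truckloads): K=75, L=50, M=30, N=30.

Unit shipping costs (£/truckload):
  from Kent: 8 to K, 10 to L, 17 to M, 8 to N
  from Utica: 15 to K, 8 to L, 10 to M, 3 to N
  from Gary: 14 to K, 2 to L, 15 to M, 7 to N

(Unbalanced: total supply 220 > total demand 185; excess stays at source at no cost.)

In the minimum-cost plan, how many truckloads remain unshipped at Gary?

An optimal plan:
  Kent->K: 75 truckloads
  Utica->M: 30 truckloads
  Utica->N: 15 truckloads
  Gary->L: 50 truckloads
  Gary->N: 15 truckloads
Total cost = £1150.
Gary ships 65 of its 100, leaving 35.

35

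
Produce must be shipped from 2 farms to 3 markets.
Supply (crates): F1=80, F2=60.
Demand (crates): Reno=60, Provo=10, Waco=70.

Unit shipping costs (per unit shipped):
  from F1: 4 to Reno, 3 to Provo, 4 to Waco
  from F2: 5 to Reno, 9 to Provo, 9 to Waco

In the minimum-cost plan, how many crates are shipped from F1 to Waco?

70

The minimum-cost plan:
  F1–Provo: 10 crates
  F1–Waco: 70 crates
  F2–Reno: 60 crates
Total cost = 610.
So F1→Waco carries 70 crates.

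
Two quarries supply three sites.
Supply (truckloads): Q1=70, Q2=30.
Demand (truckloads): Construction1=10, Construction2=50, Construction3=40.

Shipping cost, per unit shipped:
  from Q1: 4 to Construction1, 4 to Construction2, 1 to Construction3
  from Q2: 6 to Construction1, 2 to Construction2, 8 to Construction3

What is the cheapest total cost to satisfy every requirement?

An optimal shipping plan:
  Q1 to Construction1: 10 × 4 = 40
  Q1 to Construction2: 20 × 4 = 80
  Q1 to Construction3: 40 × 1 = 40
  Q2 to Construction2: 30 × 2 = 60
Total = 40 + 80 + 40 + 60 = 220.
(Supply check: Q1 ships 70; Q2 ships 30.)

220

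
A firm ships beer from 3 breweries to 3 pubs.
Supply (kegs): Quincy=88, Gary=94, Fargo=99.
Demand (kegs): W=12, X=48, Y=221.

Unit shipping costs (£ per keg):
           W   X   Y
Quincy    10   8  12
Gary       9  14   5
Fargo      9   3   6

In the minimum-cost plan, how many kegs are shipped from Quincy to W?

12

The minimum-cost plan:
  Quincy to W: 12 × £10 = £120
  Quincy to X: 48 × £8 = £384
  Quincy to Y: 28 × £12 = £336
  Gary to Y: 94 × £5 = £470
  Fargo to Y: 99 × £6 = £594
Total cost = £1904.
So Quincy→W carries 12 kegs.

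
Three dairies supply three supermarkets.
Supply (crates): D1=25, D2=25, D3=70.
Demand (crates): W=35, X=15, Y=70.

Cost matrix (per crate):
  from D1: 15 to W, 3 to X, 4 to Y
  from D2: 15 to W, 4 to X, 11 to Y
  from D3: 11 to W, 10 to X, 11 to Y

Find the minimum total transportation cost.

Optimal allocation:
  D1 to Y: 25 × 4 = 100
  D2 to X: 15 × 4 = 60
  D2 to Y: 10 × 11 = 110
  D3 to W: 35 × 11 = 385
  D3 to Y: 35 × 11 = 385
Total = 100 + 60 + 110 + 385 + 385 = 1040.

1040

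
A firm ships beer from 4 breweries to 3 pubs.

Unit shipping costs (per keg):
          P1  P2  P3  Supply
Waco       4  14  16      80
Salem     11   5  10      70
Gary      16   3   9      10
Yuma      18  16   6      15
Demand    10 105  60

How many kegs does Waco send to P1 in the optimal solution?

10

Optimal shipments:
  Waco→P1: 10 kegs
  Waco→P2: 25 kegs
  Waco→P3: 45 kegs
  Salem→P2: 70 kegs
  Gary→P2: 10 kegs
  Yuma→P3: 15 kegs
Total cost = 1580.
So Waco→P1 carries 10 kegs.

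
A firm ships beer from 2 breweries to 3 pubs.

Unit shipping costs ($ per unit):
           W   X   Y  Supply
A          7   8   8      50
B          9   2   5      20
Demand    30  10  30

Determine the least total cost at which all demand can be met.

A cheapest plan:
  A–W: 30 × $7 = $210
  A–Y: 20 × $8 = $160
  B–X: 10 × $2 = $20
  B–Y: 10 × $5 = $50
Total = 210 + 160 + 20 + 50 = $440.

440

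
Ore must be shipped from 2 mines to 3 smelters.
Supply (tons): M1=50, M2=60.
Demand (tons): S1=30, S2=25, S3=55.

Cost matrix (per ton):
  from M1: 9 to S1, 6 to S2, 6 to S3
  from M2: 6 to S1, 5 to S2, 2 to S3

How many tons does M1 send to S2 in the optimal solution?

25

Solving gives:
  M1–S1: 25 × 9 = 225
  M1–S2: 25 × 6 = 150
  M2–S1: 5 × 6 = 30
  M2–S3: 55 × 2 = 110
Total cost = 515.
So M1→S2 carries 25 tons.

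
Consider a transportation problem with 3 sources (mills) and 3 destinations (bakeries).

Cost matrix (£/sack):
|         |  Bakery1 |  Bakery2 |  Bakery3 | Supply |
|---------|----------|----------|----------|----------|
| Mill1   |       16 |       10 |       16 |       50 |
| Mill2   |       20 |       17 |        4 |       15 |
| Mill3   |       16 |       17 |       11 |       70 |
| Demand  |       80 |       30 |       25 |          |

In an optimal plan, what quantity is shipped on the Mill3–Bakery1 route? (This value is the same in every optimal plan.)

60

The minimum-cost plan:
  Mill1–Bakery1: 20 × £16 = £320
  Mill1–Bakery2: 30 × £10 = £300
  Mill2–Bakery3: 15 × £4 = £60
  Mill3–Bakery1: 60 × £16 = £960
  Mill3–Bakery3: 10 × £11 = £110
Total cost = £1750.
So Mill3→Bakery1 carries 60 sacks.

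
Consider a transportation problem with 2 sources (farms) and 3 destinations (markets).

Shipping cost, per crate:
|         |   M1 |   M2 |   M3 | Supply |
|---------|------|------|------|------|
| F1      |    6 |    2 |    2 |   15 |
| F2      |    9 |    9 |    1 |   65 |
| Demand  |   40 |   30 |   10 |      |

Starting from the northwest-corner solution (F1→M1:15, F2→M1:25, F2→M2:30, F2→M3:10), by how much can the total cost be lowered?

60

Current plan cost = 15·6 + 25·9 + 30·9 + 10·1 = 595.
Optimal plan:
  F1->M2: 15 × 2 = 30
  F2->M1: 40 × 9 = 360
  F2->M2: 15 × 9 = 135
  F2->M3: 10 × 1 = 10
Optimal cost = 535.
Saving = 595 − 535 = 60.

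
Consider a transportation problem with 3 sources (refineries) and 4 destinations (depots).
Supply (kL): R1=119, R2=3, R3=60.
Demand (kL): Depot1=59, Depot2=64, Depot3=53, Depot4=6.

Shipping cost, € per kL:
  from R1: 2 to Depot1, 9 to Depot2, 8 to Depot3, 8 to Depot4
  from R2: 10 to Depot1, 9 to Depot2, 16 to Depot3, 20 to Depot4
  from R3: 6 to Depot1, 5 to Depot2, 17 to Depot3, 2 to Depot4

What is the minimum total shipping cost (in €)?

914

One minimum-cost allocation:
  R1–Depot1: 59 × €2 = €118
  R1–Depot2: 7 × €9 = €63
  R1–Depot3: 53 × €8 = €424
  R2–Depot2: 3 × €9 = €27
  R3–Depot2: 54 × €5 = €270
  R3–Depot4: 6 × €2 = €12
Total = 118 + 63 + 424 + 27 + 270 + 12 = €914.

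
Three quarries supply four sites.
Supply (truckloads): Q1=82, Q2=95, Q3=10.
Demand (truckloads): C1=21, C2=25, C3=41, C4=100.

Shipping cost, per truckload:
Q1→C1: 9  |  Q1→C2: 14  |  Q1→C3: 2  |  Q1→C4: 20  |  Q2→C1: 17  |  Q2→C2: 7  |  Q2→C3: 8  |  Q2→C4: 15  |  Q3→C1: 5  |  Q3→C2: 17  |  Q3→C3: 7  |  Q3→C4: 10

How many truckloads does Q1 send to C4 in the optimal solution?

20

Optimal shipments:
  Q1 to C1: 21 truckloads
  Q1 to C3: 41 truckloads
  Q1 to C4: 20 truckloads
  Q2 to C2: 25 truckloads
  Q2 to C4: 70 truckloads
  Q3 to C4: 10 truckloads
Total cost = 1996.
So Q1→C4 carries 20 truckloads.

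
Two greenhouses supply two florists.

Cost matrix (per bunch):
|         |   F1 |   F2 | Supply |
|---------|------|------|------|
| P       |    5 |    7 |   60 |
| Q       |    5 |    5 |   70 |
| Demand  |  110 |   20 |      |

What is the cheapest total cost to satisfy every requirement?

650

An optimal shipping plan:
  P->F1: 60 × 5 = 300
  Q->F1: 50 × 5 = 250
  Q->F2: 20 × 5 = 100
Total = 300 + 250 + 100 = 650.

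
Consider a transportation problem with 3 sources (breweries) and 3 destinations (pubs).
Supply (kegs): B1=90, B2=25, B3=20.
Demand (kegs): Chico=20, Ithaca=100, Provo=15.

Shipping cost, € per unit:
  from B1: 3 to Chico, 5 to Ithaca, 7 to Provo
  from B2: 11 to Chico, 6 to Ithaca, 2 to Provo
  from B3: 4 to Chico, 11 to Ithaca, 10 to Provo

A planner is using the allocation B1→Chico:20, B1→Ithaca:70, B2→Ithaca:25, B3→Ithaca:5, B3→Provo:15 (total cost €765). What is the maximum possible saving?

145

Current plan cost = 20·3 + 70·5 + 25·6 + 5·11 + 15·10 = €765.
Optimal plan:
  B1 to Ithaca: 90 × €5 = €450
  B2 to Ithaca: 10 × €6 = €60
  B2 to Provo: 15 × €2 = €30
  B3 to Chico: 20 × €4 = €80
Optimal cost = €620.
Saving = 765 − 620 = €145.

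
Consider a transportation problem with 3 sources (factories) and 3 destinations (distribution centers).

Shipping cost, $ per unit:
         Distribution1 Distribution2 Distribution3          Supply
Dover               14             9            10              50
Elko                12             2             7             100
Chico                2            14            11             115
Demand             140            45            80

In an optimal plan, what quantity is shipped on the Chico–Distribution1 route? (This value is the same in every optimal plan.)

Solving gives:
  Dover->Distribution1: 25 × $14 = $350
  Dover->Distribution3: 25 × $10 = $250
  Elko->Distribution2: 45 × $2 = $90
  Elko->Distribution3: 55 × $7 = $385
  Chico->Distribution1: 115 × $2 = $230
Total cost = $1305.
So Chico→Distribution1 carries 115 pallets.

115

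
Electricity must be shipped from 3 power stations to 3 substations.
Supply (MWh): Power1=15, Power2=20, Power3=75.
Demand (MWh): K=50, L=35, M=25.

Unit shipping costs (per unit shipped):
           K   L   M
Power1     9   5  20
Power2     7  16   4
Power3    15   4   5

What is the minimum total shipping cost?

765

One minimum-cost allocation:
  Power1 to K: 15 × 9 = 135
  Power2 to K: 20 × 7 = 140
  Power3 to K: 15 × 15 = 225
  Power3 to L: 35 × 4 = 140
  Power3 to M: 25 × 5 = 125
Total = 135 + 140 + 225 + 140 + 125 = 765.
(Supply check: Power1 ships 15; Power2 ships 20; Power3 ships 75.)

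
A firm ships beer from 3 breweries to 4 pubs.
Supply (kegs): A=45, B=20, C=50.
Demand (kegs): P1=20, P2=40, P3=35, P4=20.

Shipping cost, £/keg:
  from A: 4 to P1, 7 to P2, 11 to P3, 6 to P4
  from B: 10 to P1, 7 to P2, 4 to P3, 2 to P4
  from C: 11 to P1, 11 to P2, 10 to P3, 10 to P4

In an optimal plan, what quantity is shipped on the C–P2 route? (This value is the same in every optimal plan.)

Optimal shipments:
  A to P1: 20 kegs
  A to P2: 25 kegs
  B to P4: 20 kegs
  C to P2: 15 kegs
  C to P3: 35 kegs
Total cost = £810.
So C→P2 carries 15 kegs.

15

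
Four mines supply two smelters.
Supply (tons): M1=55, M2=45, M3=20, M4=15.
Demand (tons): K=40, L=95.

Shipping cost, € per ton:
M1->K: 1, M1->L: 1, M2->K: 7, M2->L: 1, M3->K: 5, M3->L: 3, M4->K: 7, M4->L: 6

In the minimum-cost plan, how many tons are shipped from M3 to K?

0

The minimum-cost plan:
  M1–K: 40 × €1 = €40
  M1–L: 15 × €1 = €15
  M2–L: 45 × €1 = €45
  M3–L: 20 × €3 = €60
  M4–L: 15 × €6 = €90
Total cost = €250.
The route M3→K is not used.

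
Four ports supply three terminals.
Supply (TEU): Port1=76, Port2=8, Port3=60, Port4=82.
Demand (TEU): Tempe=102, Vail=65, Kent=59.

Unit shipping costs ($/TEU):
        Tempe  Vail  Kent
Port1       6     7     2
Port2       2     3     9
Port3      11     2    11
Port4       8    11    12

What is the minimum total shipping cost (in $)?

1017

Optimal allocation:
  Port1 to Tempe: 12 TEU
  Port1 to Vail: 5 TEU
  Port1 to Kent: 59 TEU
  Port2 to Tempe: 8 TEU
  Port3 to Vail: 60 TEU
  Port4 to Tempe: 82 TEU
Total cost = $1017.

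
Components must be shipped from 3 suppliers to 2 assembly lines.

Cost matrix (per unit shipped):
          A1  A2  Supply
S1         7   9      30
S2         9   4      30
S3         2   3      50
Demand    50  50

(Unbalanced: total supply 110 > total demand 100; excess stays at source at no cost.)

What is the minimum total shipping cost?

380

An optimal shipping plan:
  S1–A1: 20 × 7 = 140
  S2–A2: 30 × 4 = 120
  S3–A1: 30 × 2 = 60
  S3–A2: 20 × 3 = 60
Total = 140 + 120 + 60 + 60 = 380.
(Supply check: S1 ships 20; S2 ships 30; S3 ships 50.)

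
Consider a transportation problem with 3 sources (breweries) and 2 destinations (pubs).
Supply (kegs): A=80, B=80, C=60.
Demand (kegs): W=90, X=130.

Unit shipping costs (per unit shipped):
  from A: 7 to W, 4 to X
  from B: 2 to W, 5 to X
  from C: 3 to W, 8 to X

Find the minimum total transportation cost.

A cheapest plan:
  A–X: 80 × 4 = 320
  B–W: 30 × 2 = 60
  B–X: 50 × 5 = 250
  C–W: 60 × 3 = 180
Total = 320 + 60 + 250 + 180 = 810.

810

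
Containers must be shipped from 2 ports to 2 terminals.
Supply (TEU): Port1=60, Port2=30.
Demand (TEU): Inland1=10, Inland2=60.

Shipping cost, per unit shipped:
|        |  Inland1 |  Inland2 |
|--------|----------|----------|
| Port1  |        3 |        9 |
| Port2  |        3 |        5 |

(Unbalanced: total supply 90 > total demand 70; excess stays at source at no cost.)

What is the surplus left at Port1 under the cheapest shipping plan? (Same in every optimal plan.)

20

Minimum-cost shipments:
  Port1 to Inland1: 10 × 3 = 30
  Port1 to Inland2: 30 × 9 = 270
  Port2 to Inland2: 30 × 5 = 150
Total cost = 450.
Port1 ships 40 of its 60, leaving 20.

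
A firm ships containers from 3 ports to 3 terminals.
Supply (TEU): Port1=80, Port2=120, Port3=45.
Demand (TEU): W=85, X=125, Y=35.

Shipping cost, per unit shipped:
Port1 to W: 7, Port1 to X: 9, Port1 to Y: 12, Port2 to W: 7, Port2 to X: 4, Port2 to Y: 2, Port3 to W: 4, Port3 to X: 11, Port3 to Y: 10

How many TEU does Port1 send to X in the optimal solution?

The minimum-cost plan:
  Port1–W: 40 × 7 = 280
  Port1–X: 40 × 9 = 360
  Port2–X: 85 × 4 = 340
  Port2–Y: 35 × 2 = 70
  Port3–W: 45 × 4 = 180
Total cost = 1230.
So Port1→X carries 40 TEU.

40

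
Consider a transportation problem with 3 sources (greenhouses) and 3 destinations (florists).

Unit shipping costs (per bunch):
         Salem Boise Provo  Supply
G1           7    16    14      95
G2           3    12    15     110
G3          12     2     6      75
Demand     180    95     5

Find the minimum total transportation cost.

1360

Optimal allocation:
  G1->Salem: 70 × 7 = 490
  G1->Boise: 20 × 16 = 320
  G1->Provo: 5 × 14 = 70
  G2->Salem: 110 × 3 = 330
  G3->Boise: 75 × 2 = 150
Total = 490 + 320 + 70 + 330 + 150 = 1360.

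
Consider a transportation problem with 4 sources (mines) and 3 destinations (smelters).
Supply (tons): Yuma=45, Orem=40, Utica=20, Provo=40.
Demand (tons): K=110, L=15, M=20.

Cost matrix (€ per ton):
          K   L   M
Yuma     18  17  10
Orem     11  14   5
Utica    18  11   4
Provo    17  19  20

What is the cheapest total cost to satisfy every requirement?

1995

Optimal allocation:
  Yuma to K: 30 × €18 = €540
  Yuma to L: 15 × €17 = €255
  Orem to K: 40 × €11 = €440
  Utica to M: 20 × €4 = €80
  Provo to K: 40 × €17 = €680
Total = 540 + 255 + 440 + 80 + 680 = €1995.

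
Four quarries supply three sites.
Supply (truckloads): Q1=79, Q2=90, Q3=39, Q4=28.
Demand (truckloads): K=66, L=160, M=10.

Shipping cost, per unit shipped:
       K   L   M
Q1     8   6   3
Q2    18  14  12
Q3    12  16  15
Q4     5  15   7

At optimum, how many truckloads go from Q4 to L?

0

Optimal shipments:
  Q1->L: 69 × 6 = 414
  Q1->M: 10 × 3 = 30
  Q2->L: 90 × 14 = 1260
  Q3->K: 38 × 12 = 456
  Q3->L: 1 × 16 = 16
  Q4->K: 28 × 5 = 140
Total cost = 2316.
The route Q4→L is not used.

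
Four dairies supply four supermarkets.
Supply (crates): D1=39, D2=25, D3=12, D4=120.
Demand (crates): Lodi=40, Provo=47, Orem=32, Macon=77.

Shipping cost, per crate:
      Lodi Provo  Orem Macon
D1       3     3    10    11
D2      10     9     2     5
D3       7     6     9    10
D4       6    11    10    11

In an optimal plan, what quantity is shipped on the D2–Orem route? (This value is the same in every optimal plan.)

The minimum-cost plan:
  D1–Provo: 39 × 3 = 117
  D2–Orem: 25 × 2 = 50
  D3–Provo: 8 × 6 = 48
  D3–Orem: 4 × 9 = 36
  D4–Lodi: 40 × 6 = 240
  D4–Orem: 3 × 10 = 30
  D4–Macon: 77 × 11 = 847
Total cost = 1368.
So D2→Orem carries 25 crates.

25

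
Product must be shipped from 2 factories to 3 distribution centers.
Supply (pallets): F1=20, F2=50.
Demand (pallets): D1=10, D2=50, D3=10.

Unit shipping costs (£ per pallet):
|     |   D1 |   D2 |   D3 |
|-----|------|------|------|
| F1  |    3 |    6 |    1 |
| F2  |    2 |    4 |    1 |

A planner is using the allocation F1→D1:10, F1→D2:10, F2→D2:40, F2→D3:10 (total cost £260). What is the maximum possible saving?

Current plan cost = 10·3 + 10·6 + 40·4 + 10·1 = £260.
Optimal plan:
  F1–D1: 10 × £3 = £30
  F1–D3: 10 × £1 = £10
  F2–D2: 50 × £4 = £200
Optimal cost = £240.
Saving = 260 − 240 = £20.

20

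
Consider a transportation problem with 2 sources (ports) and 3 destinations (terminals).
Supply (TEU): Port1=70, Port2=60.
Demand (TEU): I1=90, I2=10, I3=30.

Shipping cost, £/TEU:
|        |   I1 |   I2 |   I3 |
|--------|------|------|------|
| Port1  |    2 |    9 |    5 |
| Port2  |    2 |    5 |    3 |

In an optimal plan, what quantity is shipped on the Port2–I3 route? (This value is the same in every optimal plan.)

Solving gives:
  Port1->I1: 70 TEU
  Port2->I1: 20 TEU
  Port2->I2: 10 TEU
  Port2->I3: 30 TEU
Total cost = £320.
So Port2→I3 carries 30 TEU.

30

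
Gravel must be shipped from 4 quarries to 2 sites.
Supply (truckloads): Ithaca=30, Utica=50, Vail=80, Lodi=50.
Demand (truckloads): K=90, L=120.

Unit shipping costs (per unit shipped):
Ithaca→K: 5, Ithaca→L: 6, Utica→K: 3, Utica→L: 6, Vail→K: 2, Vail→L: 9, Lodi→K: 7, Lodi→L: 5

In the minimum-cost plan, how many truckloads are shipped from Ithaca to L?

30

The minimum-cost plan:
  Ithaca→L: 30 × 6 = 180
  Utica→K: 10 × 3 = 30
  Utica→L: 40 × 6 = 240
  Vail→K: 80 × 2 = 160
  Lodi→L: 50 × 5 = 250
Total cost = 860.
So Ithaca→L carries 30 truckloads.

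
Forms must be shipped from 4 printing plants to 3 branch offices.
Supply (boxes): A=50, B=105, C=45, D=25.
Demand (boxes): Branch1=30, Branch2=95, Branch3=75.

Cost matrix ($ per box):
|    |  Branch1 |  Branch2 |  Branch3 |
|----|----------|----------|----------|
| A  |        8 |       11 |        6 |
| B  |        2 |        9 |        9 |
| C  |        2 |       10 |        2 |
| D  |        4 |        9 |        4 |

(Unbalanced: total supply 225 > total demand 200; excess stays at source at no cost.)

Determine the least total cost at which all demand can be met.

One minimum-cost allocation:
  A to Branch2: 20 boxes
  A to Branch3: 5 boxes
  B to Branch1: 30 boxes
  B to Branch2: 75 boxes
  C to Branch3: 45 boxes
  D to Branch3: 25 boxes
Total cost = $1175.
(Supply check: A ships 25; B ships 105; C ships 45; D ships 25.)

1175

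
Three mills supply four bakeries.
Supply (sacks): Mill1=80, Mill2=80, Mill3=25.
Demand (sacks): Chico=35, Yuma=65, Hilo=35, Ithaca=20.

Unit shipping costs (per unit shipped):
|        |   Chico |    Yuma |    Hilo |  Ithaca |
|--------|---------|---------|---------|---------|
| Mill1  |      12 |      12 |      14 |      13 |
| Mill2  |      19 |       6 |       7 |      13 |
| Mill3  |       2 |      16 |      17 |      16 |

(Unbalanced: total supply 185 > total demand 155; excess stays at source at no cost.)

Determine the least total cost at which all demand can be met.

One minimum-cost allocation:
  Mill1→Chico: 10 × 12 = 120
  Mill1→Yuma: 20 × 12 = 240
  Mill1→Ithaca: 20 × 13 = 260
  Mill2→Yuma: 45 × 6 = 270
  Mill2→Hilo: 35 × 7 = 245
  Mill3→Chico: 25 × 2 = 50
Total = 120 + 240 + 260 + 270 + 245 + 50 = 1185.
(Supply check: Mill1 ships 50; Mill2 ships 80; Mill3 ships 25.)

1185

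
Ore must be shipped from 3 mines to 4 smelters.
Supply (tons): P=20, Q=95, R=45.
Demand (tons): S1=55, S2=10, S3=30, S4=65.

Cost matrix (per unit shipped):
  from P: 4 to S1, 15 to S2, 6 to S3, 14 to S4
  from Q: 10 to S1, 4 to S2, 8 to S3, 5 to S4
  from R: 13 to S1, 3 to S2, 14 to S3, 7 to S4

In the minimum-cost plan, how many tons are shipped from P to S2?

0

Solving gives:
  P to S1: 20 tons
  Q to S1: 35 tons
  Q to S3: 30 tons
  Q to S4: 30 tons
  R to S2: 10 tons
  R to S4: 35 tons
Total cost = 1095.
The route P→S2 is not used.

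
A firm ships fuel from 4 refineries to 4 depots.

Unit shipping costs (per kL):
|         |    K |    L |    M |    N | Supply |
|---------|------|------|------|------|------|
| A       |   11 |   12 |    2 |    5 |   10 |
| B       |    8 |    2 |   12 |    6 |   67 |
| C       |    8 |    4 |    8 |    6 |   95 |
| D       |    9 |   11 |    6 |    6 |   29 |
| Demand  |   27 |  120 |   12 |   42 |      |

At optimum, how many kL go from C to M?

Optimal shipments:
  A→M: 10 × 2 = 20
  B→L: 67 × 2 = 134
  C→K: 27 × 8 = 216
  C→L: 53 × 4 = 212
  C→N: 15 × 6 = 90
  D→M: 2 × 6 = 12
  D→N: 27 × 6 = 162
Total cost = 846.
The route C→M is not used.

0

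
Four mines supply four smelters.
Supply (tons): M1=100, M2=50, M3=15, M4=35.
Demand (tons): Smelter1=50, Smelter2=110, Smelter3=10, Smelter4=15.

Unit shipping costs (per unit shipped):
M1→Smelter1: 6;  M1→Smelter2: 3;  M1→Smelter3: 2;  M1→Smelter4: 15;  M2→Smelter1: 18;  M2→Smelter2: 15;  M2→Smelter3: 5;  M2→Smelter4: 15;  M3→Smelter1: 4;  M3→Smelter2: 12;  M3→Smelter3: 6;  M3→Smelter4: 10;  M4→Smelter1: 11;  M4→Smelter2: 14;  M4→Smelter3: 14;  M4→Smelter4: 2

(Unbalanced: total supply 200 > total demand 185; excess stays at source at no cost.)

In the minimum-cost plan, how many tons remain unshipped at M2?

Minimum-cost shipments:
  M1 to Smelter1: 15 tons
  M1 to Smelter2: 85 tons
  M2 to Smelter2: 25 tons
  M2 to Smelter3: 10 tons
  M3 to Smelter1: 15 tons
  M4 to Smelter1: 20 tons
  M4 to Smelter4: 15 tons
Total cost = 1080.
M2 ships 35 of its 50, leaving 15.

15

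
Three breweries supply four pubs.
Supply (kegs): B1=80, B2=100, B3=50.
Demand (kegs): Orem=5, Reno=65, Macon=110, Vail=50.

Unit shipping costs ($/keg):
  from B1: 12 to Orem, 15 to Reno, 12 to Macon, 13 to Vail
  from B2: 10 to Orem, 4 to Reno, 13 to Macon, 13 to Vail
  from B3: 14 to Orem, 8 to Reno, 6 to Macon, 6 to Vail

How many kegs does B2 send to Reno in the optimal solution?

The minimum-cost plan:
  B1 to Macon: 80 kegs
  B2 to Orem: 5 kegs
  B2 to Reno: 65 kegs
  B2 to Vail: 30 kegs
  B3 to Macon: 30 kegs
  B3 to Vail: 20 kegs
Total cost = $1960.
So B2→Reno carries 65 kegs.

65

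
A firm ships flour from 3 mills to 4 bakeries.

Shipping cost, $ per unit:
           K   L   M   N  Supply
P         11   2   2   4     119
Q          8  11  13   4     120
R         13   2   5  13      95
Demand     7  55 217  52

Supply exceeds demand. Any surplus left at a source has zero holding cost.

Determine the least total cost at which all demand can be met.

One minimum-cost allocation:
  P to M: 119 × $2 = $238
  Q to K: 7 × $8 = $56
  Q to M: 58 × $13 = $754
  Q to N: 52 × $4 = $208
  R to L: 55 × $2 = $110
  R to M: 40 × $5 = $200
Total = 238 + 56 + 754 + 208 + 110 + 200 = $1566.

1566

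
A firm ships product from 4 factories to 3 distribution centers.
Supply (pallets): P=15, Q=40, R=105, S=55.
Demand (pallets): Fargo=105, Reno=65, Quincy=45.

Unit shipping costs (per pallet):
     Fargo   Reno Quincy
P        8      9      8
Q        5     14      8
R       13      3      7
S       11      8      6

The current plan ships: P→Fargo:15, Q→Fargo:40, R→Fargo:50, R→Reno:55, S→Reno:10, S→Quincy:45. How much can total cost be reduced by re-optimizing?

110

Current plan cost = 15·8 + 40·5 + 50·13 + 55·3 + 10·8 + 45·6 = 1485.
Optimal plan:
  P→Fargo: 15 × 8 = 120
  Q→Fargo: 40 × 5 = 200
  R→Reno: 65 × 3 = 195
  R→Quincy: 40 × 7 = 280
  S→Fargo: 50 × 11 = 550
  S→Quincy: 5 × 6 = 30
Optimal cost = 1375.
Saving = 1485 − 1375 = 110.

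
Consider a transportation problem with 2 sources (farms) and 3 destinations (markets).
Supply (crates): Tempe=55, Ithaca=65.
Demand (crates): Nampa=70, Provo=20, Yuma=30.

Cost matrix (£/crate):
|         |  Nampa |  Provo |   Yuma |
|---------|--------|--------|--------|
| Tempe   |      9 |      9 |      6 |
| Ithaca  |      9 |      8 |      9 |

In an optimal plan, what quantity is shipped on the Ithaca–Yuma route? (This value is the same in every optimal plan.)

Optimal shipments:
  Tempe→Nampa: 25 × £9 = £225
  Tempe→Yuma: 30 × £6 = £180
  Ithaca→Nampa: 45 × £9 = £405
  Ithaca→Provo: 20 × £8 = £160
Total cost = £970.
The route Ithaca→Yuma is not used.

0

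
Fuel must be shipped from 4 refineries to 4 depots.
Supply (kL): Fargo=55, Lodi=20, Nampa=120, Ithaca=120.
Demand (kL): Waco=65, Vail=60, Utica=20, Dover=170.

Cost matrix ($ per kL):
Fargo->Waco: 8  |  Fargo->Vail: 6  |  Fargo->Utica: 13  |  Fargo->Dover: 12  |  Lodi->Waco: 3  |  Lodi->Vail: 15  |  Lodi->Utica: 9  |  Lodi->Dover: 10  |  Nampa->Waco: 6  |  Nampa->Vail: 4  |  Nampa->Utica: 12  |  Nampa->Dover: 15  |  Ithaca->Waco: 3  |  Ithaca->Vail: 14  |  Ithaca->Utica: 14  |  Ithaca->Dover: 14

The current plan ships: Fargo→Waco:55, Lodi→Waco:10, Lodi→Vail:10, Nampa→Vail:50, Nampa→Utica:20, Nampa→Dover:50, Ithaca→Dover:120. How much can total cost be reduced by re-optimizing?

Current plan cost = 55·8 + 10·3 + 10·15 + 50·4 + 20·12 + 50·15 + 120·14 = $3490.
Optimal plan:
  Fargo to Dover: 55 × $12 = $660
  Lodi to Dover: 20 × $10 = $200
  Nampa to Vail: 60 × $4 = $240
  Nampa to Utica: 20 × $12 = $240
  Nampa to Dover: 40 × $15 = $600
  Ithaca to Waco: 65 × $3 = $195
  Ithaca to Dover: 55 × $14 = $770
Optimal cost = $2905.
Saving = 3490 − 2905 = $585.

585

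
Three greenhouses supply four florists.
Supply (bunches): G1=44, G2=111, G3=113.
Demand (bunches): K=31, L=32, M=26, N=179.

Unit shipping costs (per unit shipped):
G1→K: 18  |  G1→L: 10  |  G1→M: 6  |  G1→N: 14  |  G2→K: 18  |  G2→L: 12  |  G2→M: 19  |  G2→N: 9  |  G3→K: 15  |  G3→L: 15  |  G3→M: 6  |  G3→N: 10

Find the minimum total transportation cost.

2620

A cheapest plan:
  G1→L: 32 bunches
  G1→M: 12 bunches
  G2→N: 111 bunches
  G3→K: 31 bunches
  G3→M: 14 bunches
  G3→N: 68 bunches
Total cost = 2620.
(Supply check: G1 ships 44; G2 ships 111; G3 ships 113.)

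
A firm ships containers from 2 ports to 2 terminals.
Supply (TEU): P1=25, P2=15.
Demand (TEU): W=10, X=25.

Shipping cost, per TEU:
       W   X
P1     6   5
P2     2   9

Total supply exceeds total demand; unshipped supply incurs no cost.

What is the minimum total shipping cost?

One minimum-cost allocation:
  P1–X: 25 × 5 = 125
  P2–W: 10 × 2 = 20
Total = 125 + 20 = 145.

145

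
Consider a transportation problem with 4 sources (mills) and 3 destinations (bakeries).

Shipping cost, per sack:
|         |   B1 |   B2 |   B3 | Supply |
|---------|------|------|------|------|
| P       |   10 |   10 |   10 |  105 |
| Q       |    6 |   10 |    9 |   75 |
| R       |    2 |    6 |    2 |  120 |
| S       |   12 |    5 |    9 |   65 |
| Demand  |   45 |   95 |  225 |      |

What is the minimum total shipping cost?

One minimum-cost allocation:
  P->B2: 30 × 10 = 300
  P->B3: 75 × 10 = 750
  Q->B1: 45 × 6 = 270
  Q->B3: 30 × 9 = 270
  R->B3: 120 × 2 = 240
  S->B2: 65 × 5 = 325
Total = 300 + 750 + 270 + 270 + 240 + 325 = 2155.

2155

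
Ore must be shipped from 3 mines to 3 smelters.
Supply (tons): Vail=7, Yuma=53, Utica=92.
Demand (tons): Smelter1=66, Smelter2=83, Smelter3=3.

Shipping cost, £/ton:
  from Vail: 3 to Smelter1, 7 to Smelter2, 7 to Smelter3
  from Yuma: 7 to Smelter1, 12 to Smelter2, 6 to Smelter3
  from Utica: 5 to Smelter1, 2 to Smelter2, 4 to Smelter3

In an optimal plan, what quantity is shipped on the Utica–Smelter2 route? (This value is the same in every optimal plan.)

83

Solving gives:
  Vail–Smelter1: 7 tons
  Yuma–Smelter1: 53 tons
  Utica–Smelter1: 6 tons
  Utica–Smelter2: 83 tons
  Utica–Smelter3: 3 tons
Total cost = £600.
So Utica→Smelter2 carries 83 tons.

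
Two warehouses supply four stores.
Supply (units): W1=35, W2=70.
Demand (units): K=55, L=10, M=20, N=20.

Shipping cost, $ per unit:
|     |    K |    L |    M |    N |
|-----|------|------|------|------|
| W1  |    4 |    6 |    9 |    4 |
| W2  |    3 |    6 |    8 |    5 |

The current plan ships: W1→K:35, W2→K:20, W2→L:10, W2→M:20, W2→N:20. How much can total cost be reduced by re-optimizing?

50

Current plan cost = 35·4 + 20·3 + 10·6 + 20·8 + 20·5 = $520.
Optimal plan:
  W1 to K: 5 × $4 = $20
  W1 to L: 10 × $6 = $60
  W1 to N: 20 × $4 = $80
  W2 to K: 50 × $3 = $150
  W2 to M: 20 × $8 = $160
Optimal cost = $470.
Saving = 520 − 470 = $50.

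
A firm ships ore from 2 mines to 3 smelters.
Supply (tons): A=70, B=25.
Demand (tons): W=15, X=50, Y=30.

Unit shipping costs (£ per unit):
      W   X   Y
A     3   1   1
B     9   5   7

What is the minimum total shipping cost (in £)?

225

An optimal shipping plan:
  A→W: 15 × £3 = £45
  A→X: 25 × £1 = £25
  A→Y: 30 × £1 = £30
  B→X: 25 × £5 = £125
Total = 45 + 25 + 30 + 125 = £225.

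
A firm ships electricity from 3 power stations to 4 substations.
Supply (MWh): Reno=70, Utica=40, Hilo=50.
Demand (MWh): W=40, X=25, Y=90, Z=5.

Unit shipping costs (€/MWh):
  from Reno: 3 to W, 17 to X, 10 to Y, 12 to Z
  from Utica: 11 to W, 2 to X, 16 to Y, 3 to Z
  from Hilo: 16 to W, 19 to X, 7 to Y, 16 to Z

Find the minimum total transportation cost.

Optimal allocation:
  Reno–W: 40 × €3 = €120
  Reno–Y: 30 × €10 = €300
  Utica–X: 25 × €2 = €50
  Utica–Y: 10 × €16 = €160
  Utica–Z: 5 × €3 = €15
  Hilo–Y: 50 × €7 = €350
Total = 120 + 300 + 50 + 160 + 15 + 350 = €995.
(Supply check: Reno ships 70; Utica ships 40; Hilo ships 50.)

995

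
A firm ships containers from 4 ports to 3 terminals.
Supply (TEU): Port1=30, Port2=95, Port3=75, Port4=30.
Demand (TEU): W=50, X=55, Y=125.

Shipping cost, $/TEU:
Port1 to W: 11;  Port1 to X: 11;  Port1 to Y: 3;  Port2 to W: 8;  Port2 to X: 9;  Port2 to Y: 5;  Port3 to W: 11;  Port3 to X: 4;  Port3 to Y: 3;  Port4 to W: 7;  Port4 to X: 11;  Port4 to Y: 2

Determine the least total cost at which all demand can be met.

One minimum-cost allocation:
  Port1 to Y: 30 × $3 = $90
  Port2 to W: 50 × $8 = $400
  Port2 to Y: 45 × $5 = $225
  Port3 to X: 55 × $4 = $220
  Port3 to Y: 20 × $3 = $60
  Port4 to Y: 30 × $2 = $60
Total = 90 + 400 + 225 + 220 + 60 + 60 = $1055.
(Supply check: Port1 ships 30; Port2 ships 95; Port3 ships 75; Port4 ships 30.)

1055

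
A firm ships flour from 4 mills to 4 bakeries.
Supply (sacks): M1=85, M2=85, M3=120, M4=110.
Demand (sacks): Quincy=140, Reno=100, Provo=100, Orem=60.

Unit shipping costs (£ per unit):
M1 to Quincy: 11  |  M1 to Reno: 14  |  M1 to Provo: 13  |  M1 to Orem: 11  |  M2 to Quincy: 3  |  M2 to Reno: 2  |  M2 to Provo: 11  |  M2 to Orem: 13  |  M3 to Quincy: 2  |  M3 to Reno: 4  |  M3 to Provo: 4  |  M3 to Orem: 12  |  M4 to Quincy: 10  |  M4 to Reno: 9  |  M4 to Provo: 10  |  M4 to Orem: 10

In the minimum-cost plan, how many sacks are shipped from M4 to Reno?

Optimal shipments:
  M1–Quincy: 25 × £11 = £275
  M1–Orem: 60 × £11 = £660
  M2–Reno: 85 × £2 = £170
  M3–Quincy: 115 × £2 = £230
  M3–Provo: 5 × £4 = £20
  M4–Reno: 15 × £9 = £135
  M4–Provo: 95 × £10 = £950
Total cost = £2440.
So M4→Reno carries 15 sacks.

15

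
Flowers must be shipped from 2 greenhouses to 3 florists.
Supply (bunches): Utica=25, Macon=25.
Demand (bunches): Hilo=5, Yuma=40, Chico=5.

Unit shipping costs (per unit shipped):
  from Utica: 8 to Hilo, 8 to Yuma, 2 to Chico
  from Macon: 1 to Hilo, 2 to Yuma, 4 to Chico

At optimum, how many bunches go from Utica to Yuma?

The minimum-cost plan:
  Utica->Yuma: 20 × 8 = 160
  Utica->Chico: 5 × 2 = 10
  Macon->Hilo: 5 × 1 = 5
  Macon->Yuma: 20 × 2 = 40
Total cost = 215.
So Utica→Yuma carries 20 bunches.

20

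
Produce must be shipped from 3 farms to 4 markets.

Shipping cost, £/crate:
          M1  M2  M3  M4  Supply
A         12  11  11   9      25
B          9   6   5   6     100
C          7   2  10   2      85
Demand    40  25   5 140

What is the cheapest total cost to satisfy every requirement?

1110

An optimal shipping plan:
  A–M4: 25 × £9 = £225
  B–M1: 40 × £9 = £360
  B–M2: 25 × £6 = £150
  B–M3: 5 × £5 = £25
  B–M4: 30 × £6 = £180
  C–M4: 85 × £2 = £170
Total = 225 + 360 + 150 + 25 + 180 + 170 = £1110.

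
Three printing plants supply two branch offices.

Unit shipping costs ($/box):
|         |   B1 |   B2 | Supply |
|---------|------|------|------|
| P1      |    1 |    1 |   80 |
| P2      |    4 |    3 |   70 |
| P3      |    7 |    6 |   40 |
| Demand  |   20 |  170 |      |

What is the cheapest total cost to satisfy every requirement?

530

A cheapest plan:
  P1->B1: 20 boxes
  P1->B2: 60 boxes
  P2->B2: 70 boxes
  P3->B2: 40 boxes
Total cost = $530.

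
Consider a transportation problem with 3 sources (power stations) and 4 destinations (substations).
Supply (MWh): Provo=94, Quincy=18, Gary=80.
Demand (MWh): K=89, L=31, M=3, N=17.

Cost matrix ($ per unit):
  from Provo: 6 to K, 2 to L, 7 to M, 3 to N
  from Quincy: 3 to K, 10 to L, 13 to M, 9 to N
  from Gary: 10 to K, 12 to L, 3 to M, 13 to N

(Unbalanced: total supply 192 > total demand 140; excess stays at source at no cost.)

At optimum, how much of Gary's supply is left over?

Minimum-cost shipments:
  Provo->K: 46 × $6 = $276
  Provo->L: 31 × $2 = $62
  Provo->N: 17 × $3 = $51
  Quincy->K: 18 × $3 = $54
  Gary->K: 25 × $10 = $250
  Gary->M: 3 × $3 = $9
Total cost = $702.
Gary ships 28 of its 80, leaving 52.

52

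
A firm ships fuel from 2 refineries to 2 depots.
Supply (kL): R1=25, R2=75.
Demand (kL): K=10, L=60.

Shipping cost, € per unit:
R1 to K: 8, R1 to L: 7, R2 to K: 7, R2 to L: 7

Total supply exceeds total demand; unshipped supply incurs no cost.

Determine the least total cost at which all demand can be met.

490

An optimal shipping plan:
  R1→L: 25 × €7 = €175
  R2→K: 10 × €7 = €70
  R2→L: 35 × €7 = €245
Total = 175 + 70 + 245 = €490.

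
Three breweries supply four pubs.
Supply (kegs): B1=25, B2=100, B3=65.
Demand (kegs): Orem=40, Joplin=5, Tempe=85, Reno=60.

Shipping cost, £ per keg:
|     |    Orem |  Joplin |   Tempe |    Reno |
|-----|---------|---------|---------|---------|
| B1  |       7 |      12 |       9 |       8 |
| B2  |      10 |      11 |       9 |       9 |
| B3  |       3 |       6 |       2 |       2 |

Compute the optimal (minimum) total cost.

A cheapest plan:
  B1 to Orem: 25 kegs
  B2 to Orem: 15 kegs
  B2 to Joplin: 5 kegs
  B2 to Tempe: 20 kegs
  B2 to Reno: 60 kegs
  B3 to Tempe: 65 kegs
Total cost = £1230.
(Supply check: B1 ships 25; B2 ships 100; B3 ships 65.)

1230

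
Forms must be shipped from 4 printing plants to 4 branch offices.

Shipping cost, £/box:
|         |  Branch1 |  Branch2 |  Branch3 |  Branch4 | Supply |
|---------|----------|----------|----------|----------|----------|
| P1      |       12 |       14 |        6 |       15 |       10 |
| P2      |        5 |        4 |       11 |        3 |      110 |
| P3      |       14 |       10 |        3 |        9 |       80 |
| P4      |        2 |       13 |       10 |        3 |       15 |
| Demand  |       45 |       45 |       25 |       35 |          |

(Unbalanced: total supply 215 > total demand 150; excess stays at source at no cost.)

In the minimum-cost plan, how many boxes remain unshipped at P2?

0

An optimal plan:
  P2–Branch1: 30 × £5 = £150
  P2–Branch2: 45 × £4 = £180
  P2–Branch4: 35 × £3 = £105
  P3–Branch3: 25 × £3 = £75
  P4–Branch1: 15 × £2 = £30
Total cost = £540.
P2 ships 110 of its 110, leaving 0.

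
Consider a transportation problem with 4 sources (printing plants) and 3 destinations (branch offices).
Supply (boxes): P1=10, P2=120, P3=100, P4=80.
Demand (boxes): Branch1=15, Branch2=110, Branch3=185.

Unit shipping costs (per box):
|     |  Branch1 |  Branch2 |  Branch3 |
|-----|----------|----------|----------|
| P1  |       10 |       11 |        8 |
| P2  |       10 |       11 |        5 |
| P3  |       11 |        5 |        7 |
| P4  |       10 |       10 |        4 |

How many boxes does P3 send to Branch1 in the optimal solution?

The minimum-cost plan:
  P1→Branch2: 10 boxes
  P2→Branch1: 15 boxes
  P2→Branch3: 105 boxes
  P3→Branch2: 100 boxes
  P4→Branch3: 80 boxes
Total cost = 1605.
The route P3→Branch1 is not used.

0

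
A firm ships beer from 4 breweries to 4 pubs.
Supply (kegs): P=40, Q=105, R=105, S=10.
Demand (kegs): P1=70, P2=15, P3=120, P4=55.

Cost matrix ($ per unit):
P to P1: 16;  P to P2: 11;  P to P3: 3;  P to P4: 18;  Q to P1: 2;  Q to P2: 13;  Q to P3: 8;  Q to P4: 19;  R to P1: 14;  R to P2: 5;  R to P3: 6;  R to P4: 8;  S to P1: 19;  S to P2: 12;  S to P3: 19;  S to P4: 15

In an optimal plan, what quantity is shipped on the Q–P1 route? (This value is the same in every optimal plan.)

70

Optimal shipments:
  P–P3: 40 × $3 = $120
  Q–P1: 70 × $2 = $140
  Q–P3: 35 × $8 = $280
  R–P2: 15 × $5 = $75
  R–P3: 45 × $6 = $270
  R–P4: 45 × $8 = $360
  S–P4: 10 × $15 = $150
Total cost = $1395.
So Q→P1 carries 70 kegs.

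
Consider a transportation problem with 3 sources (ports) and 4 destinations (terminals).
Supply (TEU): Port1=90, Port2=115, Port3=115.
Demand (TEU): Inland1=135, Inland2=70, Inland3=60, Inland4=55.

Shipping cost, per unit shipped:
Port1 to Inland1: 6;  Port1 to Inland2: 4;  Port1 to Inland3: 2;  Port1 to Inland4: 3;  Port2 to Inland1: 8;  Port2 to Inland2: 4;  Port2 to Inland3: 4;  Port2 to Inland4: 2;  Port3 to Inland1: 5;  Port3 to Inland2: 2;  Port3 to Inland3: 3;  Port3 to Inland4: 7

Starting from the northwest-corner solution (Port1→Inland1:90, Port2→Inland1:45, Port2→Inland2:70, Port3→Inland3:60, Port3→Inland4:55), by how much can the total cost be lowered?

Current plan cost = 90·6 + 45·8 + 70·4 + 60·3 + 55·7 = 1745.
Optimal plan:
  Port1 to Inland1: 30 × 6 = 180
  Port1 to Inland3: 60 × 2 = 120
  Port2 to Inland2: 60 × 4 = 240
  Port2 to Inland4: 55 × 2 = 110
  Port3 to Inland1: 105 × 5 = 525
  Port3 to Inland2: 10 × 2 = 20
Optimal cost = 1195.
Saving = 1745 − 1195 = 550.

550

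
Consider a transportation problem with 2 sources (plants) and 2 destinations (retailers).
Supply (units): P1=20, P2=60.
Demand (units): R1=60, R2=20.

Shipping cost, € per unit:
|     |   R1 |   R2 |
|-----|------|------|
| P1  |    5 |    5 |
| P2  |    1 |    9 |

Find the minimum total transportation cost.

160

An optimal shipping plan:
  P1–R2: 20 × €5 = €100
  P2–R1: 60 × €1 = €60
Total = 100 + 60 = €160.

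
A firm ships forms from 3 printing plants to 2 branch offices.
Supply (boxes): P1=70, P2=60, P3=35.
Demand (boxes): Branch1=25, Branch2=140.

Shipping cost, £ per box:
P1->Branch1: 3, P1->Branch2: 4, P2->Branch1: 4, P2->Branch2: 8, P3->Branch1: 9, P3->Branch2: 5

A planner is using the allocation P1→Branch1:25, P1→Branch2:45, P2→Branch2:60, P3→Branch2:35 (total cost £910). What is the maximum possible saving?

75

Current plan cost = 25·3 + 45·4 + 60·8 + 35·5 = £910.
Optimal plan:
  P1–Branch2: 70 × £4 = £280
  P2–Branch1: 25 × £4 = £100
  P2–Branch2: 35 × £8 = £280
  P3–Branch2: 35 × £5 = £175
Optimal cost = £835.
Saving = 910 − 835 = £75.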